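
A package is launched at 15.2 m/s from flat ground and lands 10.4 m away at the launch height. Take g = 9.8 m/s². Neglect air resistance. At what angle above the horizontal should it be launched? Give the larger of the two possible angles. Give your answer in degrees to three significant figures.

76.9°

R = v₀² sin 2θ / g gives sin 2θ = gR/v₀² = 9.80·10.4/15.2² = 0.4411.
2θ = 26.18° or 180° − 26.18° = 153.8°, so θ = 13.09° or 76.91°.
The larger angle is 76.91°.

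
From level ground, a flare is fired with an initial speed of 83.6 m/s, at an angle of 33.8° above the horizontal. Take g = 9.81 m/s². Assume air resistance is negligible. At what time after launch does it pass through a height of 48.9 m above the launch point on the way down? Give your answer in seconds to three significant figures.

8.28 s

Components: vₓ = 83.60 cos 33.8° = 69.47 m/s, v_y0 = 83.60 sin 33.8° = 46.51 m/s.
Require v_y0 t − ½ g t² = 48.9, i.e. 4.905 t² − 46.51 t + 48.9 = 0.
t = [46.51 ± √(46.51² − 2·9.81·48.9)] / 9.81 = (46.51 ± 34.69) / 9.81, so t = 1.204 s or t = 8.277 s.
The descending-branch root is 8.277 s.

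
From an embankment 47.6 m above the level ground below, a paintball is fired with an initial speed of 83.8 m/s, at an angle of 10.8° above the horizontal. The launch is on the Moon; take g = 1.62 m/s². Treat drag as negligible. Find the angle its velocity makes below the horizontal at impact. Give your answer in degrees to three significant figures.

Components: vₓ = 83.80 cos 10.8° = 82.32 m/s, v_y0 = 83.80 sin 10.8° = 15.70 m/s.
The projectile lands when y = 47.6 + (15.70) t − ½·1.62·t² = 0. Positive root: t = (15.70 + √(15.70² + 2·1.62·47.6)) / 1.62 = (15.70 + 20.02) / 1.62 = 22.05 s.
At impact: v_y = v_y0 − g t = −20.02 m/s; vₓ = 82.32 m/s.
Angle below horizontal: arctan(|v_y|/vₓ) = arctan(20.02/82.32) = 13.67°.

13.7°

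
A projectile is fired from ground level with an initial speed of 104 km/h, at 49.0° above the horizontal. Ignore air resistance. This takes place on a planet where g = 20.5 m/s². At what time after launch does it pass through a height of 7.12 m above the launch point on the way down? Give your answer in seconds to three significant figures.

1.72 s

Convert: 104 km/h = 104/3.6 = 28.89 m/s.
Resolve: vₓ = 28.89 cos 49.0° = 18.95 m/s and v_y0 = 28.89 sin 49.0° = 21.80 m/s.
Require v_y0 t − ½ g t² = 7.12, i.e. 10.25 t² − 21.80 t + 7.12 = 0.
Quadratic formula: t = (21.80 ± √183.44) / 20.5 = (21.80 ± 13.54) / 20.5 → t = 0.4029 s or 1.724 s.
The descending-branch root is 1.724 s.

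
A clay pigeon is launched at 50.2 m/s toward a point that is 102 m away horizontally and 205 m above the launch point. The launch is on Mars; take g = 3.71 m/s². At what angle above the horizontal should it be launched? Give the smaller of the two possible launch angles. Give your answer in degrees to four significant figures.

68.87°

Trajectory: y = x tanθ − g x² (1 + tan²θ)/(2v₀²). With x = 102, y = 205, v₀ = 50.2, g = 3.71:
7.658 tan²θ − 102 tanθ + (212.7) = 0.
tanθ = [102 ± √(102² − 4 × 7.658 × (212.7))] / (2 × 7.658) = (102 ± 62.37) / 15.32, giving tanθ = 2.588 or 10.73.
θ = 68.87° or 84.68°; the smaller is 68.87°.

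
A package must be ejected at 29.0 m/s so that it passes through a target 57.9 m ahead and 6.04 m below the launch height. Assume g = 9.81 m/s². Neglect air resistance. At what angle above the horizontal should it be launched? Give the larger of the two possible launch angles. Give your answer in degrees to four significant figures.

69.72°

Trajectory: y = x tanθ − g x² (1 + tan²θ)/(2v₀²). With x = 57.9, y = −6.04, v₀ = 29.0, g = 9.81:
19.55 tan²θ − 57.9 tanθ + (13.51) = 0.
tanθ = [57.9 ± √(57.9² − 4 × 19.55 × (13.51))] / (2 × 19.55) = (57.9 ± 47.91) / 39.10, giving tanθ = 0.2554 or 2.706.
θ = 14.33° or 69.72°; the larger is 69.72°.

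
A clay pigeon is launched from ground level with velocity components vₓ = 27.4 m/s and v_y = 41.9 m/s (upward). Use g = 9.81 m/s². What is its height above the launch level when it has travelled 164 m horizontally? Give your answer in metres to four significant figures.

75.07 m

At x = 164 m, t = x/vₓ = 164/27.40 = 5.985 s.
Height: y = v_y0 t − ½ g t² = 41.90 × 5.985 − 4.905 × 5.985² = 250.8 − 175.7 = 75.07 m.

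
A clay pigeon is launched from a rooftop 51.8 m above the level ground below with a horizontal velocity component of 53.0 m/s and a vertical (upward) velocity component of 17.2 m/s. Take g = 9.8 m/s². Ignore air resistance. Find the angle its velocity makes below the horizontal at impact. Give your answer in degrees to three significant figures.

34.3°

The projectile lands when y = 51.8 + (17.20) t − ½·9.80·t² = 0. Positive root: t = (17.20 + √(17.20² + 2·9.80·51.8)) / 9.80 = (17.20 + 36.21) / 9.80 = 5.450 s.
At impact: v_y = v_y0 − g t = −36.21 m/s; vₓ = 53.00 m/s.
Angle below horizontal: arctan(|v_y|/vₓ) = arctan(36.21/53.00) = 34.34°.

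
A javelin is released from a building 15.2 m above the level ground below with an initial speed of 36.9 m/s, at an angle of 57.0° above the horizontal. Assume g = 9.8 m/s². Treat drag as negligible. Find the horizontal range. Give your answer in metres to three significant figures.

vₓ = 36.90 cos 57.0° = 20.10 m/s; v_y0 = 36.90 sin 57.0° = 30.95 m/s.
With up positive and y = 0 at the ground: y(t) = 15.2 + (30.95) t − 4.900 t². Setting y = 0 and taking the positive root: t = [30.95 + √(30.95² + 2·9.80·15.2)] / 9.80 = (30.95 + 35.43) / 9.80 = 6.774 s.
Horizontal distance: R = vₓ t = 20.10 × 6.774 = 136.1 m.

136 m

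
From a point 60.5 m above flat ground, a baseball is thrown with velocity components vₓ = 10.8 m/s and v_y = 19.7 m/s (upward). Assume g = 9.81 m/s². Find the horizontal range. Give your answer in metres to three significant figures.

65.4 m

With up positive and y = 0 at the ground: y(t) = 60.5 + (19.70) t − 4.905 t². Setting y = 0 and taking the positive root: t = [19.70 + √(19.70² + 2·9.81·60.5)] / 9.81 = (19.70 + 39.69) / 9.81 = 6.054 s.
Horizontal distance: R = vₓ t = 10.80 × 6.054 = 65.38 m.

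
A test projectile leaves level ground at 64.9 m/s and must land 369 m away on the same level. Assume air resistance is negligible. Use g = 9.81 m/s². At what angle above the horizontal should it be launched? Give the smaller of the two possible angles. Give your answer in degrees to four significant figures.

29.63°

R = v₀² sin 2θ / g gives sin 2θ = gR/v₀² = 9.81·369/64.9² = 0.8594.
2θ = 59.25° or 180° − 59.25° = 120.7°, so θ = 29.63° or 60.37°.
The smaller angle is 29.63°.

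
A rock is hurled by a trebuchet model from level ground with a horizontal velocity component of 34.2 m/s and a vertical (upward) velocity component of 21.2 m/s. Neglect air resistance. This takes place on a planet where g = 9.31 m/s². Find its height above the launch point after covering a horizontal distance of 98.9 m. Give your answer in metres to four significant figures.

At x = 98.9 m, t = x/vₓ = 98.9/34.20 = 2.892 s.
Height: y = v_y0 t − ½ g t² = 21.20 × 2.892 − 4.655 × 2.892² = 61.31 − 38.93 = 22.38 m.

22.38 m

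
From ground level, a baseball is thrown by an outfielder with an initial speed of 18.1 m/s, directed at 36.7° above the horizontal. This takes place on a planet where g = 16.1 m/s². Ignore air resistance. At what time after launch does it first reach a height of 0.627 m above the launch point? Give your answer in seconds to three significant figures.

0.0607 s

Resolve: vₓ = 18.10 cos 36.7° = 14.51 m/s and v_y0 = 18.10 sin 36.7° = 10.82 m/s.
Set y = v_y0 t − ½ g t² = 0.627: 8.050 t² − 10.82 t + 0.627 = 0.
Quadratic formula: t = (10.82 ± √96.818) / 16.1 = (10.82 ± 9.840) / 16.1 → t = 0.06071 s or 1.283 s.
The first (ascending) time is 0.06071 s.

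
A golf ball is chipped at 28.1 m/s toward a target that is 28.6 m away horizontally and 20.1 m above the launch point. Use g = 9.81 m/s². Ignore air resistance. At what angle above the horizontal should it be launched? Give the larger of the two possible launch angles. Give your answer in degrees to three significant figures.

77.6°

Trajectory: y = x tanθ − g x² (1 + tan²θ)/(2v₀²). With x = 28.6, y = 20.1, v₀ = 28.1, g = 9.81:
5.081 tan²θ − 28.6 tanθ + (25.18) = 0.
tanθ = [28.6 ± √(28.6² − 4 × 5.081 × (25.18))] / (2 × 5.081) = (28.6 ± 17.50) / 10.16, giving tanθ = 1.093 or 4.536.
θ = 47.53° or 77.57°; the larger is 77.57°.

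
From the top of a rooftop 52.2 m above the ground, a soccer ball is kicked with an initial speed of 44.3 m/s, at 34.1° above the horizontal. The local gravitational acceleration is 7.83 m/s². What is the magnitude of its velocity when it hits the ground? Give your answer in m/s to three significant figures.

vₓ = 44.30 cos 34.1° = 36.68 m/s; v_y0 = 44.30 sin 34.1° = 24.84 m/s.
With up positive and y = 0 at the ground: y(t) = 52.2 + (24.84) t − 3.915 t². Setting y = 0 and taking the positive root: t = [24.84 + √(24.84² + 2·7.83·52.2)] / 7.83 = (24.84 + 37.87) / 7.83 = 8.009 s.
Vertical velocity at impact: v_y = v_y0 − g t = 24.84 − 7.83 × 8.009 = −37.87 m/s.
Speed: |v| = √(vₓ² + v_y²) = √(36.68² + 37.87²) = 52.73 m/s.

52.7 m/s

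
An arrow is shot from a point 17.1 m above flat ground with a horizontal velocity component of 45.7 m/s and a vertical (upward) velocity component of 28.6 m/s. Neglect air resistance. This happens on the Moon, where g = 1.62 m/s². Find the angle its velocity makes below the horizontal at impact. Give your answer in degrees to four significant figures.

32.89°

The projectile lands when y = 17.1 + (28.60) t − ½·1.62·t² = 0. Positive root: t = (28.60 + √(28.60² + 2·1.62·17.1)) / 1.62 = (28.60 + 29.55) / 1.62 = 35.90 s.
At impact: v_y = v_y0 − g t = −29.55 m/s; vₓ = 45.70 m/s.
Angle below horizontal: arctan(|v_y|/vₓ) = arctan(29.55/45.70) = 32.89°.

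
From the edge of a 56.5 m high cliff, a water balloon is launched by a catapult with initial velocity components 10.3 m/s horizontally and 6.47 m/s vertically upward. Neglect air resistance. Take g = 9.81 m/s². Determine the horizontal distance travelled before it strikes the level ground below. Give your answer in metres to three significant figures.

42.4 m

With up positive and y = 0 at the ground: y(t) = 56.5 + (6.470) t − 4.905 t². Setting y = 0 and taking the positive root: t = [6.470 + √(6.470² + 2·9.81·56.5)] / 9.81 = (6.470 + 33.92) / 9.81 = 4.117 s.
Horizontal distance: R = vₓ t = 10.30 × 4.117 = 42.40 m.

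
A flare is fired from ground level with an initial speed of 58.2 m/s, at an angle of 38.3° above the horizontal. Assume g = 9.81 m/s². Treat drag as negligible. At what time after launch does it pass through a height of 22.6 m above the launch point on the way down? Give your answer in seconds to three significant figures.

Components: vₓ = 58.20 cos 38.3° = 45.67 m/s, v_y0 = 58.20 sin 38.3° = 36.07 m/s.
Require v_y0 t − ½ g t² = 22.6, i.e. 4.905 t² − 36.07 t + 22.6 = 0.
t = [36.07 ± √(36.07² − 2·9.81·22.6)] / 9.81 = (36.07 ± 29.29) / 9.81, so t = 0.6916 s or t = 6.662 s.
The descending-branch root is 6.662 s.

6.66 s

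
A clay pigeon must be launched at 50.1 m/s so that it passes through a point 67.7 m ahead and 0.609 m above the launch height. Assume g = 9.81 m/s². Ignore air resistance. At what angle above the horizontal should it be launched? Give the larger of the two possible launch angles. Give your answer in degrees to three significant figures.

Trajectory: y = x tanθ − g x² (1 + tan²θ)/(2v₀²). With x = 67.7, y = 0.609, v₀ = 50.1, g = 9.81:
8.957 tan²θ − 67.7 tanθ + (9.566) = 0.
tanθ = [67.7 ± √(67.7² − 4 × 8.957 × (9.566))] / (2 × 8.957) = (67.7 ± 65.12) / 17.91, giving tanθ = 0.1440 or 7.415.
θ = 8.196° or 82.32°; the larger is 82.32°.

82.3°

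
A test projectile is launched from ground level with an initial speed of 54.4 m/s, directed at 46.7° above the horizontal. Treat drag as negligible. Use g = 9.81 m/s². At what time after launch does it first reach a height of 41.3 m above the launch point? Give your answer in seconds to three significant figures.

Resolve: vₓ = 54.40 cos 46.7° = 37.31 m/s and v_y0 = 54.40 sin 46.7° = 39.59 m/s.
Height y(t) = 39.59 t − 4.905 t² = 41.3 gives 4.905 t² − 39.59 t + 41.3 = 0.
t = [39.59 ± √(39.59² − 2·9.81·41.3)] / 9.81 = (39.59 ± 27.52) / 9.81, so t = 1.231 s or t = 6.841 s.
The first (ascending) time is 1.231 s.

1.23 s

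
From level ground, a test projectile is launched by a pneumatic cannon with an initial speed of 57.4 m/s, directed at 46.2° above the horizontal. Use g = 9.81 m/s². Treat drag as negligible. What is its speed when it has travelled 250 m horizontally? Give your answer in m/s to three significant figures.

44.6 m/s

Components: vₓ = 57.40 cos 46.2° = 39.73 m/s, v_y0 = 57.40 sin 46.2° = 41.43 m/s.
x = vₓ t ⇒ t = 250/39.73 = 6.293 s.
Vertical velocity there: v_y = v_y0 − g t = 41.43 − 9.81 × 6.293 = −20.30 m/s.
Speed: √(vₓ² + v_y²) = √(39.73² + 20.30²) = 44.62 m/s.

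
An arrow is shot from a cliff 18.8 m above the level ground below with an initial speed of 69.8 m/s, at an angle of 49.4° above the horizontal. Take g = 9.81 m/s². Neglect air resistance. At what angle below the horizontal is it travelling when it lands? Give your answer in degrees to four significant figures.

51.14°

vₓ = 69.80 cos 49.4° = 45.42 m/s; v_y0 = 69.80 sin 49.4° = 53.00 m/s.
The projectile lands when y = 18.8 + (53.00) t − ½·9.81·t² = 0. Positive root: t = (53.00 + √(53.00² + 2·9.81·18.8)) / 9.81 = (53.00 + 56.37) / 9.81 = 11.15 s.
At impact: v_y = v_y0 − g t = −56.37 m/s; vₓ = 45.42 m/s.
Angle below horizontal: arctan(|v_y|/vₓ) = arctan(56.37/45.42) = 51.14°.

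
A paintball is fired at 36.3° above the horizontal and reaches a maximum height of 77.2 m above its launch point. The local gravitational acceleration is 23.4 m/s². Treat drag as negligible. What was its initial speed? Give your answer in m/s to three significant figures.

At the peak v_y = 0, so v_y0 = √(2gH) = √(2 × 23.4 × 77.2) = 60.11 m/s.
v_y0 = v₀ sin θ ⇒ v₀ = 60.11 / sin 36.3° = 101.5 m/s.

102 m/s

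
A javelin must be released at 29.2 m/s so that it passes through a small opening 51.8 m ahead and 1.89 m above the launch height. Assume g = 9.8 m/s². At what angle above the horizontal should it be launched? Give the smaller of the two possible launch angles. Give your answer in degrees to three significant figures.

20.6°

Trajectory: y = x tanθ − g x² (1 + tan²θ)/(2v₀²). With x = 51.8, y = 1.89, v₀ = 29.2, g = 9.80:
15.42 tan²θ − 51.8 tanθ + (17.31) = 0.
tanθ = [51.8 ± √(51.8² − 4 × 15.42 × (17.31))] / (2 × 15.42) = (51.8 ± 40.19) / 30.84, giving tanθ = 0.3763 or 2.983.
θ = 20.62° or 71.47°; the smaller is 20.62°.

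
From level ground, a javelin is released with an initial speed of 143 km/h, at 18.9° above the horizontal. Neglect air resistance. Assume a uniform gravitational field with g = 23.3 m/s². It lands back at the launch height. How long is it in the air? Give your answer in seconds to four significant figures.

Convert: 143 km/h = 143/3.6 = 39.72 m/s.
Resolve: vₓ = 39.72 cos 18.9° = 37.58 m/s and v_y0 = 39.72 sin 18.9° = 12.87 m/s.
Time of flight on level ground: T = 2 v_y0 / g = 2 × 12.87 / 23.3 = 1.104 s.

1.104 s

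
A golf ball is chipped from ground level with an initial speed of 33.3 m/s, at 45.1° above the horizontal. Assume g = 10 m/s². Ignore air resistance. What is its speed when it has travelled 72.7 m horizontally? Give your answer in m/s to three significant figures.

Components: vₓ = 33.30 cos 45.1° = 23.51 m/s, v_y0 = 33.30 sin 45.1° = 23.59 m/s.
Time to reach x = 72.7 m: t = x/vₓ = 72.7/23.51 = 3.093 s.
Vertical velocity there: v_y = v_y0 − g t = 23.59 − 10.0 × 3.093 = −7.341 m/s.
Speed: √(vₓ² + v_y²) = √(23.51² + 7.341²) = 24.63 m/s.

24.6 m/s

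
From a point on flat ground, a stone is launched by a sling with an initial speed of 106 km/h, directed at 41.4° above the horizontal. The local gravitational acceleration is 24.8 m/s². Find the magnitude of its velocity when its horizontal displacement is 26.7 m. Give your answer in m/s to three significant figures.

Convert: 106 km/h = 106/3.6 = 29.44 m/s.
Resolve: vₓ = 29.44 cos 41.4° = 22.09 m/s and v_y0 = 29.44 sin 41.4° = 19.47 m/s.
x = vₓ t ⇒ t = 26.7/22.09 = 1.209 s.
Vertical velocity there: v_y = v_y0 − g t = 19.47 − 24.8 × 1.209 = −10.51 m/s.
Speed: √(vₓ² + v_y²) = √(22.09² + 10.51²) = 24.46 m/s.

24.5 m/s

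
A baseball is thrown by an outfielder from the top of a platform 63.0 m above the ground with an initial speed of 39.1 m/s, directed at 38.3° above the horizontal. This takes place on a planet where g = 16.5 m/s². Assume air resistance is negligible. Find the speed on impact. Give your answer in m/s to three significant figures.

60.1 m/s

Components: vₓ = 39.10 cos 38.3° = 30.68 m/s, v_y0 = 39.10 sin 38.3° = 24.23 m/s.
With up positive and y = 0 at the ground: y(t) = 63.0 + (24.23) t − 8.250 t². Setting y = 0 and taking the positive root: t = [24.23 + √(24.23² + 2·16.5·63.0)] / 16.5 = (24.23 + 51.64) / 16.5 = 4.598 s.
Vertical velocity at impact: v_y = v_y0 − g t = 24.23 − 16.5 × 4.598 = −51.64 m/s.
Speed: |v| = √(vₓ² + v_y²) = √(30.68² + 51.64²) = 60.07 m/s.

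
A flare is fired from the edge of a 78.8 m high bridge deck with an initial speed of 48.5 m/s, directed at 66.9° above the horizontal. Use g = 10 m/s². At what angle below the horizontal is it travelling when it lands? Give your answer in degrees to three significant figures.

72.3°

Components: vₓ = 48.50 cos 66.9° = 19.03 m/s, v_y0 = 48.50 sin 66.9° = 44.61 m/s.
With up positive and y = 0 at the ground: y(t) = 78.8 + (44.61) t − 5.000 t². Setting y = 0 and taking the positive root: t = [44.61 + √(44.61² + 2·10.0·78.8)] / 10.0 = (44.61 + 59.72) / 10.0 = 10.43 s.
At impact: v_y = v_y0 − g t = −59.72 m/s; vₓ = 19.03 m/s.
Angle below horizontal: arctan(|v_y|/vₓ) = arctan(59.72/19.03) = 72.33°.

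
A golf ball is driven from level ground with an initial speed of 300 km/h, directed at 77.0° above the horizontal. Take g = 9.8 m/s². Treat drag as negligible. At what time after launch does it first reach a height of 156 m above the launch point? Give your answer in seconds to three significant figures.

2.22 s

Convert: 300 km/h = 300/3.6 = 83.33 m/s.
vₓ = 83.33 cos 77.0° = 18.75 m/s; v_y0 = 83.33 sin 77.0° = 81.20 m/s.
Height y(t) = 81.20 t − 4.900 t² = 156 gives 4.900 t² − 81.20 t + 156 = 0.
Quadratic formula: t = (81.20 ± √3535.4) / 9.80 = (81.20 ± 59.46) / 9.80 → t = 2.218 s or 14.35 s.
The first (ascending) time is 2.218 s.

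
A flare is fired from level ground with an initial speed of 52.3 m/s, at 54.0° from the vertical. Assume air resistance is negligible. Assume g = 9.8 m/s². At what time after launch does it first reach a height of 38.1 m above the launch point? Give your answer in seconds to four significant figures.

1.700 s

Horizontal component vₓ = 52.30 sin 54.0° = 42.31 m/s; vertical v_y0 = 52.30 cos 54.0° = 30.74 m/s.
Set y = v_y0 t − ½ g t² = 38.1: 4.900 t² − 30.74 t + 38.1 = 0.
Quadratic formula: t = (30.74 ± √198.26) / 9.80 = (30.74 ± 14.08) / 9.80 → t = 1.700 s or 4.574 s.
The first (ascending) time is 1.700 s.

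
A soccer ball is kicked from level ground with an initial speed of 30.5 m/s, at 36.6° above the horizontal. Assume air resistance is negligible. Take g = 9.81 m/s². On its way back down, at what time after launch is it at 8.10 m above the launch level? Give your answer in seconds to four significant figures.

3.190 s

Resolve: vₓ = 30.50 cos 36.6° = 24.49 m/s and v_y0 = 30.50 sin 36.6° = 18.18 m/s.
Height y(t) = 18.18 t − 4.905 t² = 8.10 gives 4.905 t² − 18.18 t + 8.10 = 0.
t = [18.18 ± √(18.18² − 2·9.81·8.10)] / 9.81 = (18.18 ± 13.11) / 9.81, so t = 0.5177 s or t = 3.190 s.
The descending-branch root is 3.190 s.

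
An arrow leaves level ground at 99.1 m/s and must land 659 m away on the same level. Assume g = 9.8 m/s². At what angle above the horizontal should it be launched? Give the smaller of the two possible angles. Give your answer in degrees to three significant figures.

20.6°

R = v₀² sin 2θ / g gives sin 2θ = gR/v₀² = 9.80·659/99.1² = 0.6576.
2θ = 41.12° or 180° − 41.12° = 138.9°, so θ = 20.56° or 69.44°.
The smaller angle is 20.56°.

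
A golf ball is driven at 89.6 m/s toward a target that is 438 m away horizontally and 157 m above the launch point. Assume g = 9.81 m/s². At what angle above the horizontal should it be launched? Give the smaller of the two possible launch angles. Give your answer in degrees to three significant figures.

38.5°

Trajectory: y = x tanθ − g x² (1 + tan²θ)/(2v₀²). With x = 438, y = 157, v₀ = 89.6, g = 9.81:
117.2 tan²θ − 438 tanθ + (274.2) = 0.
tanθ = [438 ± √(438² − 4 × 117.2 × (274.2))] / (2 × 117.2) = (438 ± 251.6) / 234.4, giving tanθ = 0.7953 or 2.941.
θ = 38.50° or 71.22°; the smaller is 38.50°.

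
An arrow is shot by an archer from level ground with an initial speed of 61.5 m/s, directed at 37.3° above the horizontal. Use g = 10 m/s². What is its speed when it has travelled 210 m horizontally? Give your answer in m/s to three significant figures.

49.2 m/s

vₓ = 61.50 cos 37.3° = 48.92 m/s; v_y0 = 61.50 sin 37.3° = 37.27 m/s.
At x = 210 m, t = x/vₓ = 210/48.92 = 4.293 s.
Vertical velocity there: v_y = v_y0 − g t = 37.27 − 10.0 × 4.293 = −5.658 m/s.
Speed: √(vₓ² + v_y²) = √(48.92² + 5.658²) = 49.25 m/s.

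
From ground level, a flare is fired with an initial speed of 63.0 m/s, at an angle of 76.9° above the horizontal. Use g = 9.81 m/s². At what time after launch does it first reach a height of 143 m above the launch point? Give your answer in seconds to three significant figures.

3.10 s

Components: vₓ = 63.00 cos 76.9° = 14.28 m/s, v_y0 = 63.00 sin 76.9° = 61.36 m/s.
Set y = v_y0 t − ½ g t² = 143: 4.905 t² − 61.36 t + 143 = 0.
t = [61.36 ± √(61.36² − 2·9.81·143)] / 9.81 = (61.36 ± 30.97) / 9.81, so t = 3.097 s or t = 9.412 s.
The first (ascending) time is 3.097 s.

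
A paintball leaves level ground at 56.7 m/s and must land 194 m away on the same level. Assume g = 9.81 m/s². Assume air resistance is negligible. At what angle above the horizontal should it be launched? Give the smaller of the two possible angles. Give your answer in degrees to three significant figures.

R = v₀² sin 2θ / g gives sin 2θ = gR/v₀² = 9.81·194/56.7² = 0.5920.
2θ = 36.30° or 180° − 36.30° = 143.7°, so θ = 18.15° or 71.85°.
The smaller angle is 18.15°.

18.1°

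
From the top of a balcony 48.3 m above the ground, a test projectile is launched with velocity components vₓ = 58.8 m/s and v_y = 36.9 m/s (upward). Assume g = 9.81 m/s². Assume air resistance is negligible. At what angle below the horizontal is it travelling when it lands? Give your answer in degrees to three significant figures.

39.3°

The projectile lands when y = 48.3 + (36.90) t − ½·9.81·t² = 0. Positive root: t = (36.90 + √(36.90² + 2·9.81·48.3)) / 9.81 = (36.90 + 48.05) / 9.81 = 8.660 s.
At impact: v_y = v_y0 − g t = −48.05 m/s; vₓ = 58.80 m/s.
Angle below horizontal: arctan(|v_y|/vₓ) = arctan(48.05/58.80) = 39.26°.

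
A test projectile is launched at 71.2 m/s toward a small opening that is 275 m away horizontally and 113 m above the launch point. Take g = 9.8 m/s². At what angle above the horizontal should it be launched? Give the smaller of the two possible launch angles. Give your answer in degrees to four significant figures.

41.50°

Trajectory: y = x tanθ − g x² (1 + tan²θ)/(2v₀²). With x = 275, y = 113, v₀ = 71.2, g = 9.80:
73.10 tan²θ − 275 tanθ + (186.1) = 0.
tanθ = [275 ± √(275² − 4 × 73.10 × (186.1))] / (2 × 73.10) = (275 ± 145.6) / 146.2, giving tanθ = 0.8848 or 2.877.
θ = 41.50° or 70.84°; the smaller is 41.50°.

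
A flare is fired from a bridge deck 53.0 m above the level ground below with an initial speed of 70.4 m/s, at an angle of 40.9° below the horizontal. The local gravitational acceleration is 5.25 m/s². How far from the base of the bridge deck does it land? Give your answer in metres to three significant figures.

Components: vₓ = 70.40 cos 40.9° = 53.21 m/s, v_y0 = −46.09 m/s (downward).
With up positive and y = 0 at the ground: y(t) = 53.0 + (−46.09) t − 2.625 t². Setting y = 0 and taking the positive root: t = [−46.09 + √(46.09² + 2·5.25·53.0)] / 5.25 = (−46.09 + 51.78) / 5.25 = 1.083 s.
Horizontal distance: R = vₓ t = 53.21 × 1.083 = 57.63 m.

57.6 m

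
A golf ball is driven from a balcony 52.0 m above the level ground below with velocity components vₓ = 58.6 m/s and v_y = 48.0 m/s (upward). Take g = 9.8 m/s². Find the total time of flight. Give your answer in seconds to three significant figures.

10.8 s

The projectile lands when y = 52.0 + (48.00) t − ½·9.80·t² = 0. Positive root: t = (48.00 + √(48.00² + 2·9.80·52.0)) / 9.80 = (48.00 + 57.65) / 9.80 = 10.78 s.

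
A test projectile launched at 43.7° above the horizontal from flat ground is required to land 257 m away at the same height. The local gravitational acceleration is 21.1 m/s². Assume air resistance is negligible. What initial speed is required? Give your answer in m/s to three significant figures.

From R = (v₀² / g) sin 2θ: v₀ = √(gR / sin 2θ).
v₀ = √(21.1 × 257 / sin 87.40°) = √(5423 / 0.9990) = √5428.3 = 73.68 m/s.

73.7 m/s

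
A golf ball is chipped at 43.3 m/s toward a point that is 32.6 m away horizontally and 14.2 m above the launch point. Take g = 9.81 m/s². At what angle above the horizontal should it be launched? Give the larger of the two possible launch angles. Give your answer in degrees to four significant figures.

Trajectory: y = x tanθ − g x² (1 + tan²θ)/(2v₀²). With x = 32.6, y = 14.2, v₀ = 43.3, g = 9.81:
2.780 tan²θ − 32.6 tanθ + (16.98) = 0.
tanθ = [32.6 ± √(32.6² − 4 × 2.780 × (16.98))] / (2 × 2.780) = (32.6 ± 29.56) / 5.561, giving tanθ = 0.5463 or 11.18.
θ = 28.65° or 84.89°; the larger is 84.89°.

84.89°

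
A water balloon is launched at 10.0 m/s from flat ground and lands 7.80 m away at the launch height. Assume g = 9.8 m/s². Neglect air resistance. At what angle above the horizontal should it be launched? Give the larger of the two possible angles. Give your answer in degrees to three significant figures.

65.1°

From R = (v₀²/g) sin 2θ: sin 2θ = 9.80 × 7.80 / 100.00 = 0.7644.
2θ = 49.85° or 180° − 49.85° = 130.1°, so θ = 24.93° or 65.07°.
The larger angle is 65.07°.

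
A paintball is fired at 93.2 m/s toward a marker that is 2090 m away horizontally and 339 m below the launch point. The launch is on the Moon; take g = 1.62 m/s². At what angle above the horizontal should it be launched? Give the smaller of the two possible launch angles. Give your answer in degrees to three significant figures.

1.88°

Trajectory: y = x tanθ − g x² (1 + tan²θ)/(2v₀²). With x = 2090, y = −339, v₀ = 93.2, g = 1.62:
407.3 tan²θ − 2090 tanθ + (68.33) = 0.
tanθ = [2090 ± √(2090² − 4 × 407.3 × (68.33))] / (2 × 407.3) = (2090 ± 2063) / 814.7, giving tanθ = 0.03290 or 5.098.
θ = 1.885° or 78.90°; the smaller is 1.885°.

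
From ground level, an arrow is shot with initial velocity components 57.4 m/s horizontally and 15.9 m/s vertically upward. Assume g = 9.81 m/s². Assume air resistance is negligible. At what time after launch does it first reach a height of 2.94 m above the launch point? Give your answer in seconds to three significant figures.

Set y = v_y0 t − ½ g t² = 2.94: 4.905 t² − 15.90 t + 2.94 = 0.
Quadratic formula: t = (15.90 ± √195.13) / 9.81 = (15.90 ± 13.97) / 9.81 → t = 0.1969 s or 3.045 s.
The first (ascending) time is 0.1969 s.

0.197 s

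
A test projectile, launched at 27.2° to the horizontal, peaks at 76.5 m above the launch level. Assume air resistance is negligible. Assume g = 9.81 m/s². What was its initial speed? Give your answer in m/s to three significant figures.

84.8 m/s

At the peak v_y = 0, so v_y0 = √(2gH) = √(2 × 9.81 × 76.5) = 38.74 m/s.
v_y0 = v₀ sin θ ⇒ v₀ = 38.74 / sin 27.2° = 84.76 m/s.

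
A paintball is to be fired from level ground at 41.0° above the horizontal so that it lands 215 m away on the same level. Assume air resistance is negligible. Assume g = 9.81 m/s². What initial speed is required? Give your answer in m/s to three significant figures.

46.2 m/s

From R = (v₀² / g) sin 2θ: v₀ = √(gR / sin 2θ).
v₀ = √(9.81 × 215 / sin 82.00°) = √(2109 / 0.9903) = √2129.9 = 46.15 m/s.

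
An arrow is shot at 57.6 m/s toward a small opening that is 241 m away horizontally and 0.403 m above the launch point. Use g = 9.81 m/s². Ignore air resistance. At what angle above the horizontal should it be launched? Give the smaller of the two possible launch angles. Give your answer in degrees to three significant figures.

22.8°

Trajectory: y = x tanθ − g x² (1 + tan²θ)/(2v₀²). With x = 241, y = 0.403, v₀ = 57.6, g = 9.81:
85.87 tan²θ − 241 tanθ + (86.27) = 0.
tanθ = [241 ± √(241² − 4 × 85.87 × (86.27))] / (2 × 85.87) = (241 ± 168.7) / 171.7, giving tanθ = 0.4212 or 2.385.
θ = 22.84° or 67.26°; the smaller is 22.84°.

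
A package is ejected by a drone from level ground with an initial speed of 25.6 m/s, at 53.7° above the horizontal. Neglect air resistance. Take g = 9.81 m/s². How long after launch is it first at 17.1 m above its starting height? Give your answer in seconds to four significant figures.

1.135 s

vₓ = 25.60 cos 53.7° = 15.16 m/s; v_y0 = 25.60 sin 53.7° = 20.63 m/s.
Height y(t) = 20.63 t − 4.905 t² = 17.1 gives 4.905 t² − 20.63 t + 17.1 = 0.
t = [20.63 ± √(20.63² − 2·9.81·17.1)] / 9.81 = (20.63 ± 9.496) / 9.81, so t = 1.135 s or t = 3.071 s.
The first (ascending) time is 1.135 s.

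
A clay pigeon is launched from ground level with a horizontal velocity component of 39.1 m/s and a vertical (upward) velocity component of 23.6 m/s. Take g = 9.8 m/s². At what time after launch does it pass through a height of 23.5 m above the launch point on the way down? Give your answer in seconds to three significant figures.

3.41 s

Set y = v_y0 t − ½ g t² = 23.5: 4.900 t² − 23.60 t + 23.5 = 0.
t = [23.60 ± √(23.60² − 2·9.80·23.5)] / 9.80 = (23.60 ± 9.816) / 9.80, so t = 1.406 s or t = 3.410 s.
The descending-branch root is 3.410 s.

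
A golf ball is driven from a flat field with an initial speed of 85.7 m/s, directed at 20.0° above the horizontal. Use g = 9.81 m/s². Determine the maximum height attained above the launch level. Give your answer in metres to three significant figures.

43.8 m

Components: vₓ = 85.70 cos 20.0° = 80.53 m/s, v_y0 = 85.70 sin 20.0° = 29.31 m/s.
Maximum height: H = v_y0² / (2g) = 29.31² / (2 × 9.81) = 43.79 m.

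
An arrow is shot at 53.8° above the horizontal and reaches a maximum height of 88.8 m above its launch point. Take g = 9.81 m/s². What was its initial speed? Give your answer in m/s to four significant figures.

51.73 m/s

At the peak v_y = 0, so v_y0 = √(2gH) = √(2 × 9.81 × 88.8) = 41.74 m/s.
v_y0 = v₀ sin θ ⇒ v₀ = 41.74 / sin 53.8° = 51.73 m/s.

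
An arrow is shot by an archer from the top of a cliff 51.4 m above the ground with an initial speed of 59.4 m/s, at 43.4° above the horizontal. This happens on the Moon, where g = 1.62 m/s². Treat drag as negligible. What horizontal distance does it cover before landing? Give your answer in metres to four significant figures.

2228 m

Horizontal component vₓ = 59.40 cos 43.4° = 43.16 m/s; vertical v_y0 = 59.40 sin 43.4° = 40.81 m/s.
Vertical motion (up positive, ground at y = 0): 0.8100 t² − (40.81) t − 51.4 = 0, so t = (40.81 + √(40.81² + 2·1.62·51.4)) / 1.62 = (40.81 + 42.80) / 1.62 = 51.62 s.
Horizontal distance: R = vₓ t = 43.16 × 51.62 = 2228 m.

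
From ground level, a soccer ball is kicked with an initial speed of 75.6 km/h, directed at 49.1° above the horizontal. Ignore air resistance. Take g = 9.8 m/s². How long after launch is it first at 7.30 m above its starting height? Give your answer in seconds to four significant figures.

0.5550 s

Convert: 75.6 km/h = 75.6/3.6 = 21.00 m/s.
Resolve: vₓ = 21.00 cos 49.1° = 13.75 m/s and v_y0 = 21.00 sin 49.1° = 15.87 m/s.
Require v_y0 t − ½ g t² = 7.30, i.e. 4.900 t² − 15.87 t + 7.30 = 0.
t = [15.87 ± √(15.87² − 2·9.80·7.30)] / 9.80 = (15.87 ± 10.43) / 9.80, so t = 0.5550 s or t = 2.684 s.
The first (ascending) time is 0.5550 s.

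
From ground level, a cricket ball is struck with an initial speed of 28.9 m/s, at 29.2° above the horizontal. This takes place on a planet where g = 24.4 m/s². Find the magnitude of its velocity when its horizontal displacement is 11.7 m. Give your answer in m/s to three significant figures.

25.4 m/s

Resolve: vₓ = 28.90 cos 29.2° = 25.23 m/s and v_y0 = 28.90 sin 29.2° = 14.10 m/s.
x = vₓ t ⇒ t = 11.7/25.23 = 0.4638 s.
Vertical velocity there: v_y = v_y0 − g t = 14.10 − 24.4 × 0.4638 = 2.783 m/s.
Speed: √(vₓ² + v_y²) = √(25.23² + 2.783²) = 25.38 m/s.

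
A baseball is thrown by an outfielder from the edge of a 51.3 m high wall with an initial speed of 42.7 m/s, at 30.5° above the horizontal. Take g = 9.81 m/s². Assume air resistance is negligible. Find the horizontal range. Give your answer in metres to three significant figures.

225 m

Components: vₓ = 42.70 cos 30.5° = 36.79 m/s, v_y0 = 42.70 sin 30.5° = 21.67 m/s.
With up positive and y = 0 at the ground: y(t) = 51.3 + (21.67) t − 4.905 t². Setting y = 0 and taking the positive root: t = [21.67 + √(21.67² + 2·9.81·51.3)] / 9.81 = (21.67 + 38.42) / 9.81 = 6.126 s.
Horizontal distance: R = vₓ t = 36.79 × 6.126 = 225.4 m.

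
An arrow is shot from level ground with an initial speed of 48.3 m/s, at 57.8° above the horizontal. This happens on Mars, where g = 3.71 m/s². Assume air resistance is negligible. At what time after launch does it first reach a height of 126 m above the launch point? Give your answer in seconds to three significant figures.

3.71 s

vₓ = 48.30 cos 57.8° = 25.74 m/s; v_y0 = 48.30 sin 57.8° = 40.87 m/s.
Set y = v_y0 t − ½ g t² = 126: 1.855 t² − 40.87 t + 126 = 0.
t = [40.87 ± √(40.87² − 2·3.71·126)] / 3.71 = (40.87 ± 27.12) / 3.71, so t = 3.706 s or t = 18.33 s.
The first (ascending) time is 3.706 s.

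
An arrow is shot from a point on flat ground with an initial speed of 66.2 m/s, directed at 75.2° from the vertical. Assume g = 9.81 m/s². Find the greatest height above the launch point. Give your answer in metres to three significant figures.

Resolve: vₓ = 66.20 sin 75.2° = 64.00 m/s and v_y0 = 66.20 cos 75.2° = 16.91 m/s.
Maximum height: H = v_y0² / (2g) = 16.91² / (2 × 9.81) = 14.58 m.

14.6 m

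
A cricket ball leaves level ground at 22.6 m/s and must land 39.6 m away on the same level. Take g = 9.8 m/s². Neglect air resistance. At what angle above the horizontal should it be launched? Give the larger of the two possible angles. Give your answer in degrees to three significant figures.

65.3°

R = v₀² sin 2θ / g gives sin 2θ = gR/v₀² = 9.80·39.6/22.6² = 0.7598.
2θ = 49.45° or 180° − 49.45° = 130.6°, so θ = 24.72° or 65.28°.
The larger angle is 65.28°.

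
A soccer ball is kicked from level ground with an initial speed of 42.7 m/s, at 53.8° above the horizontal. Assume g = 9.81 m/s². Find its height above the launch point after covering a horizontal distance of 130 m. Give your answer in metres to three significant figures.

47.3 m

Horizontal component vₓ = 42.70 cos 53.8° = 25.22 m/s; vertical v_y0 = 42.70 sin 53.8° = 34.46 m/s.
x = vₓ t ⇒ t = 130/25.22 = 5.155 s.
Height: y = v_y0 t − ½ g t² = 34.46 × 5.155 − 4.905 × 5.155² = 177.6 − 130.3 = 47.28 m.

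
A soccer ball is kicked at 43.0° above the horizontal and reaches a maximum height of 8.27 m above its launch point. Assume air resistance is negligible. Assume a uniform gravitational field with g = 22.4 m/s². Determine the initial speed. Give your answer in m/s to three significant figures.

28.2 m/s

At the peak v_y = 0, so v_y0 = √(2gH) = √(2 × 22.4 × 8.27) = 19.25 m/s.
v_y0 = v₀ sin θ ⇒ v₀ = 19.25 / sin 43.0° = 28.22 m/s.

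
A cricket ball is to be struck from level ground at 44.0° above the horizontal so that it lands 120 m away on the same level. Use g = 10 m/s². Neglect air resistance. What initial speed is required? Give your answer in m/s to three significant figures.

On level ground R = v₀² sin 2θ / g ⇒ v₀ = √(gR / sin 2θ).
v₀ = √(10.0 × 120 / sin 88.00°) = √(1200 / 0.9994) = √1200.7 = 34.65 m/s.

34.7 m/s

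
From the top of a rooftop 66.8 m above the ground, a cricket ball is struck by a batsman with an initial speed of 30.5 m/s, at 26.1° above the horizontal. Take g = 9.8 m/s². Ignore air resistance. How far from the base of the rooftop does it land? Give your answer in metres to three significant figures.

Components: vₓ = 30.50 cos 26.1° = 27.39 m/s, v_y0 = 30.50 sin 26.1° = 13.42 m/s.
With up positive and y = 0 at the ground: y(t) = 66.8 + (13.42) t − 4.900 t². Setting y = 0 and taking the positive root: t = [13.42 + √(13.42² + 2·9.80·66.8)] / 9.80 = (13.42 + 38.59) / 9.80 = 5.307 s.
Horizontal distance: R = vₓ t = 27.39 × 5.307 = 145.4 m.

145 m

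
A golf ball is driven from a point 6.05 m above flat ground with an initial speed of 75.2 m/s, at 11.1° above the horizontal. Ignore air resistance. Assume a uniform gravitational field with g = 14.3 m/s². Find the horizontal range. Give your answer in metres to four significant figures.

175.7 m

vₓ = 75.20 cos 11.1° = 73.79 m/s; v_y0 = 75.20 sin 11.1° = 14.48 m/s.
With up positive and y = 0 at the ground: y(t) = 6.05 + (14.48) t − 7.150 t². Setting y = 0 and taking the positive root: t = [14.48 + √(14.48² + 2·14.3·6.05)] / 14.3 = (14.48 + 19.56) / 14.3 = 2.380 s.
Horizontal distance: R = vₓ t = 73.79 × 2.380 = 175.7 m.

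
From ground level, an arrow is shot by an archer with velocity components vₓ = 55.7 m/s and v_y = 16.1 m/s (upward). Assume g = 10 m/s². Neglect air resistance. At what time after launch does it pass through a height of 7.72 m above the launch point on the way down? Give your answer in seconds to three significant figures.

2.63 s

Require v_y0 t − ½ g t² = 7.72, i.e. 5.000 t² − 16.10 t + 7.72 = 0.
t = [16.10 ± √(16.10² − 2·10.0·7.72)] / 10.0 = (16.10 ± 10.24) / 10.0, so t = 0.5862 s or t = 2.634 s.
The descending-branch root is 2.634 s.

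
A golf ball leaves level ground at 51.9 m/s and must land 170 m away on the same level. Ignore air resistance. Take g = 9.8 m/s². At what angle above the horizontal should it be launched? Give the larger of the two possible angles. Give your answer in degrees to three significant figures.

From R = (v₀²/g) sin 2θ: sin 2θ = 9.80 × 170 / 2693.6 = 0.6185.
2θ = 38.21° or 180° − 38.21° = 141.8°, so θ = 19.10° or 70.90°.
The larger angle is 70.90°.

70.9°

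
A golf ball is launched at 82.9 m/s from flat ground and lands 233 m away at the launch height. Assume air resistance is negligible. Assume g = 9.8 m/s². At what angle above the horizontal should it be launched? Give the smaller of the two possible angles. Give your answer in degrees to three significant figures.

R = v₀² sin 2θ / g gives sin 2θ = gR/v₀² = 9.80·233/82.9² = 0.3323.
2θ = 19.41° or 180° − 19.41° = 160.6°, so θ = 9.703° or 80.30°.
The smaller angle is 9.703°.

9.70°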